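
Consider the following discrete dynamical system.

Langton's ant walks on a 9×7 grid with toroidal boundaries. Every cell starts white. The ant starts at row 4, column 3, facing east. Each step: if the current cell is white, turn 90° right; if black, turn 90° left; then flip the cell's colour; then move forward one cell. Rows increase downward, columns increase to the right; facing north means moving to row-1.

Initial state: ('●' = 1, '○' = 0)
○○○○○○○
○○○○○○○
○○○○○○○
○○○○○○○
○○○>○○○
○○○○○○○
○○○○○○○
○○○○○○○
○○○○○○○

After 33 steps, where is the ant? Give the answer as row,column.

3,1

t=0: ○○○○○○○
○○○○○○○
○○○○○○○
○○○○○○○
○○○>○○○
○○○○○○○
○○○○○○○
○○○○○○○
○○○○○○○
t=1: ○○○○○○○
○○○○○○○
○○○○○○○
○○○○○○○
○○○●○○○
○○○v○○○
○○○○○○○
○○○○○○○
○○○○○○○
t=2: ○○○○○○○
○○○○○○○
○○○○○○○
○○○○○○○
○○○●○○○
○○<●○○○
○○○○○○○
○○○○○○○
○○○○○○○
t=3: ○○○○○○○
○○○○○○○
○○○○○○○
○○○○○○○
○○^●○○○
○○●●○○○
○○○○○○○
○○○○○○○
○○○○○○○
t=4: ○○○○○○○
○○○○○○○
○○○○○○○
○○○○○○○
○○●>○○○
○○●●○○○
○○○○○○○
○○○○○○○
○○○○○○○
t=5: ○○○○○○○
○○○○○○○
○○○○○○○
○○○^○○○
○○●○○○○
○○●●○○○
○○○○○○○
○○○○○○○
○○○○○○○
t=6: ○○○○○○○
○○○○○○○
○○○○○○○
○○○●>○○
○○●○○○○
○○●●○○○
○○○○○○○
○○○○○○○
○○○○○○○
t=7: ○○○○○○○
○○○○○○○
○○○○○○○
○○○●●○○
○○●○v○○
○○●●○○○
○○○○○○○
○○○○○○○
○○○○○○○
t=8: ○○○○○○○
○○○○○○○
○○○○○○○
○○○●●○○
○○●<●○○
○○●●○○○
○○○○○○○
○○○○○○○
○○○○○○○
t=9: ○○○○○○○
○○○○○○○
○○○○○○○
○○○^●○○
○○●●●○○
○○●●○○○
○○○○○○○
○○○○○○○
○○○○○○○
t=10: ○○○○○○○
○○○○○○○
○○○○○○○
○○<○●○○
○○●●●○○
○○●●○○○
○○○○○○○
○○○○○○○
○○○○○○○
t=11: ○○○○○○○
○○○○○○○
○○^○○○○
○○●○●○○
○○●●●○○
○○●●○○○
○○○○○○○
○○○○○○○
○○○○○○○
t=12: ○○○○○○○
○○○○○○○
○○●>○○○
○○●○●○○
○○●●●○○
○○●●○○○
○○○○○○○
○○○○○○○
○○○○○○○
t=13: ○○○○○○○
○○○○○○○
○○●●○○○
○○●v●○○
○○●●●○○
○○●●○○○
○○○○○○○
○○○○○○○
○○○○○○○
t=14: ○○○○○○○
○○○○○○○
○○●●○○○
○○<●●○○
○○●●●○○
○○●●○○○
○○○○○○○
○○○○○○○
○○○○○○○
t=15: ○○○○○○○
○○○○○○○
○○●●○○○
○○○●●○○
○○v●●○○
○○●●○○○
○○○○○○○
○○○○○○○
○○○○○○○
t=16: ○○○○○○○
○○○○○○○
○○●●○○○
○○○●●○○
○○○>●○○
○○●●○○○
○○○○○○○
○○○○○○○
○○○○○○○
t=17: ○○○○○○○
○○○○○○○
○○●●○○○
○○○^●○○
○○○○●○○
○○●●○○○
○○○○○○○
○○○○○○○
○○○○○○○
t=18: ○○○○○○○
○○○○○○○
○○●●○○○
○○<○●○○
○○○○●○○
○○●●○○○
○○○○○○○
○○○○○○○
○○○○○○○
t=19: ○○○○○○○
○○○○○○○
○○^●○○○
○○●○●○○
○○○○●○○
○○●●○○○
○○○○○○○
○○○○○○○
○○○○○○○
t=20: ○○○○○○○
○○○○○○○
○<○●○○○
○○●○●○○
○○○○●○○
○○●●○○○
○○○○○○○
○○○○○○○
○○○○○○○
t=21: ○○○○○○○
○^○○○○○
○●○●○○○
○○●○●○○
○○○○●○○
○○●●○○○
○○○○○○○
○○○○○○○
○○○○○○○
t=22: ○○○○○○○
○●>○○○○
○●○●○○○
○○●○●○○
○○○○●○○
○○●●○○○
○○○○○○○
○○○○○○○
○○○○○○○
t=23: ○○○○○○○
○●●○○○○
○●v●○○○
○○●○●○○
○○○○●○○
○○●●○○○
○○○○○○○
○○○○○○○
○○○○○○○
t=24: ○○○○○○○
○●●○○○○
○<●●○○○
○○●○●○○
○○○○●○○
○○●●○○○
○○○○○○○
○○○○○○○
○○○○○○○
t=25: ○○○○○○○
○●●○○○○
○○●●○○○
○v●○●○○
○○○○●○○
○○●●○○○
○○○○○○○
○○○○○○○
○○○○○○○
t=26: ○○○○○○○
○●●○○○○
○○●●○○○
<●●○●○○
○○○○●○○
○○●●○○○
○○○○○○○
○○○○○○○
○○○○○○○
t=27: ○○○○○○○
○●●○○○○
^○●●○○○
●●●○●○○
○○○○●○○
○○●●○○○
○○○○○○○
○○○○○○○
○○○○○○○
t=28: ○○○○○○○
○●●○○○○
●>●●○○○
●●●○●○○
○○○○●○○
○○●●○○○
○○○○○○○
○○○○○○○
○○○○○○○
t=29: ○○○○○○○
○●●○○○○
●●●●○○○
●v●○●○○
○○○○●○○
○○●●○○○
○○○○○○○
○○○○○○○
○○○○○○○
t=30: ○○○○○○○
○●●○○○○
●●●●○○○
●○>○●○○
○○○○●○○
○○●●○○○
○○○○○○○
○○○○○○○
○○○○○○○
t=31: ○○○○○○○
○●●○○○○
●●^●○○○
●○○○●○○
○○○○●○○
○○●●○○○
○○○○○○○
○○○○○○○
○○○○○○○
t=32: ○○○○○○○
○●●○○○○
●<○●○○○
●○○○●○○
○○○○●○○
○○●●○○○
○○○○○○○
○○○○○○○
○○○○○○○
t=33: ○○○○○○○
○●●○○○○
●○○●○○○
●v○○●○○
○○○○●○○
○○●●○○○
○○○○○○○
○○○○○○○
○○○○○○○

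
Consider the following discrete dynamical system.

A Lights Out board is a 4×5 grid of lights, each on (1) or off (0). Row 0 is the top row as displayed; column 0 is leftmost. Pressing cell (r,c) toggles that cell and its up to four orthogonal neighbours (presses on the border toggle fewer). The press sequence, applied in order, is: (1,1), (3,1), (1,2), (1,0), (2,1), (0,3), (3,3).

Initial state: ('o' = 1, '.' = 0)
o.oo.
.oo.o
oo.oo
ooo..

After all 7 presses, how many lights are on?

12

[0] o.oo.
.oo.o
oo.oo
ooo..
[1] oooo.
o...o
o..oo
ooo..
[2] oooo.
o...o
oo.oo
.....
[3] oo.o.
ooooo
ooooo
.....
[4] .o.o.
..ooo
.oooo
.....
[5] .o.o.
.oooo
o..oo
.o...
[6] .oo.o
.oo.o
o..oo
.o...
[7] .oo.o
.oo.o
o...o
.oooo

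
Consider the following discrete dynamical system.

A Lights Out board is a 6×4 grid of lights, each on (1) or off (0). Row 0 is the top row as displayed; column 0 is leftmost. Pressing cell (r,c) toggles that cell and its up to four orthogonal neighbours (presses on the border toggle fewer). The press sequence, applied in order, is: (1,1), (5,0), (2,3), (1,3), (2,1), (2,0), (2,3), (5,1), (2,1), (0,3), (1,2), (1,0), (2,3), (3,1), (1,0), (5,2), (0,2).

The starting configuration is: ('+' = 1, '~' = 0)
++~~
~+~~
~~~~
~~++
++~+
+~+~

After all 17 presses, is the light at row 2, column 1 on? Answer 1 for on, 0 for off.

t=0: ++~~
~+~~
~~~~
~~++
++~+
+~+~
t=1: +~~~
+~+~
~+~~
~~++
++~+
+~+~
t=2: +~~~
+~+~
~+~~
~~++
~+~+
~++~
t=3: +~~~
+~++
~+++
~~+~
~+~+
~++~
t=4: +~~+
+~~~
~++~
~~+~
~+~+
~++~
t=5: +~~+
++~~
+~~~
~++~
~+~+
~++~
t=6: +~~+
~+~~
~+~~
+++~
~+~+
~++~
t=7: +~~+
~+~+
~+++
++++
~+~+
~++~
t=8: +~~+
~+~+
~+++
++++
~~~+
+~~~
t=9: +~~+
~~~+
+~~+
+~++
~~~+
+~~~
t=10: +~+~
~~~~
+~~+
+~++
~~~+
+~~~
t=11: +~~~
~+++
+~++
+~++
~~~+
+~~~
t=12: ~~~~
+~++
~~++
+~++
~~~+
+~~~
t=13: ~~~~
+~+~
~~~~
+~+~
~~~+
+~~~
t=14: ~~~~
+~+~
~+~~
~+~~
~+~+
+~~~
t=15: +~~~
~++~
++~~
~+~~
~+~+
+~~~
t=16: +~~~
~++~
++~~
~+~~
~+++
++++
t=17: ++++
~+~~
++~~
~+~~
~+++
++++

1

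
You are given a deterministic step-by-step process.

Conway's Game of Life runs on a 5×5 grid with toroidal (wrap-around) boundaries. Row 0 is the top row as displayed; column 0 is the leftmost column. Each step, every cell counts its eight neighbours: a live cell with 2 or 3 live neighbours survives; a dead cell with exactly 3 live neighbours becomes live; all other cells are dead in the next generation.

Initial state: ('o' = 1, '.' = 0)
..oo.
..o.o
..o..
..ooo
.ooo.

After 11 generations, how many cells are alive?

12

[0] ..oo.
..o.o
..o..
..ooo
.ooo.
[1] ....o
.oo..
.oo.o
....o
.o...
[2] ooo..
.oo..
.oo..
.ooo.
o....
[3] o.o..
...o.
o....
o..o.
o..oo
[4] ooo..
.o..o
.....
oo.o.
o.oo.
[5] .....
.oo..
.oo.o
oo.o.
...o.
[6] ..o..
oooo.
....o
oo.o.
..o.o
[7] o...o
ooooo
.....
oooo.
o.o.o
[8] .....
.ooo.
.....
o.oo.
..o..
[9] .o.o.
..o..
....o
.ooo.
.ooo.
[10] .o.o.
..oo.
.o...
oo..o
o...o
[11] oo.o.
.o.o.
.o.oo
.o..o
..oo.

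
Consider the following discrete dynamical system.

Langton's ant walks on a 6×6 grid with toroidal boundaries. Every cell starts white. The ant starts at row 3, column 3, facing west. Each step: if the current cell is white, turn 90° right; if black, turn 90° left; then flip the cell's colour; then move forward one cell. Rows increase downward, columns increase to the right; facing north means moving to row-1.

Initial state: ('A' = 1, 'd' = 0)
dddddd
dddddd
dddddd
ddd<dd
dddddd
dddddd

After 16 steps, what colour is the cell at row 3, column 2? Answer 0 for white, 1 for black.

t=0: dddddd
dddddd
dddddd
ddd<dd
dddddd
dddddd
t=1: dddddd
dddddd
ddd^dd
dddAdd
dddddd
dddddd
t=2: dddddd
dddddd
dddA>d
dddAdd
dddddd
dddddd
t=3: dddddd
dddddd
dddAAd
dddAvd
dddddd
dddddd
t=4: dddddd
dddddd
dddAAd
ddd<Ad
dddddd
dddddd
t=5: dddddd
dddddd
dddAAd
ddddAd
dddvdd
dddddd
t=6: dddddd
dddddd
dddAAd
ddddAd
dd<Add
dddddd
t=7: dddddd
dddddd
dddAAd
dd^dAd
ddAAdd
dddddd
t=8: dddddd
dddddd
dddAAd
ddA>Ad
ddAAdd
dddddd
t=9: dddddd
dddddd
dddAAd
ddAAAd
ddAvdd
dddddd
t=10: dddddd
dddddd
dddAAd
ddAAAd
ddAd>d
dddddd
t=11: dddddd
dddddd
dddAAd
ddAAAd
ddAdAd
ddddvd
t=12: dddddd
dddddd
dddAAd
ddAAAd
ddAdAd
ddd<Ad
t=13: dddddd
dddddd
dddAAd
ddAAAd
ddA^Ad
dddAAd
t=14: dddddd
dddddd
dddAAd
ddAAAd
ddAA>d
dddAAd
t=15: dddddd
dddddd
dddAAd
ddAA^d
ddAAdd
dddAAd
t=16: dddddd
dddddd
dddAAd
ddA<dd
ddAAdd
dddAAd

1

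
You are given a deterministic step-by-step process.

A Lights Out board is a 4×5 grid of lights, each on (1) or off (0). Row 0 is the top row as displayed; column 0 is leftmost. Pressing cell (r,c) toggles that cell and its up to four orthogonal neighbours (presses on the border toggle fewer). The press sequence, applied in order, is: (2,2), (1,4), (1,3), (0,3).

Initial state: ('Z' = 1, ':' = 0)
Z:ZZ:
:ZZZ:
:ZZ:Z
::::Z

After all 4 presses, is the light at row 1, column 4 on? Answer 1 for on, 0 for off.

t=0: Z:ZZ:
:ZZZ:
:ZZ:Z
::::Z
t=1: Z:ZZ:
:Z:Z:
:::ZZ
::Z:Z
t=2: Z:ZZZ
:Z::Z
:::Z:
::Z:Z
t=3: Z:Z:Z
:ZZZ:
:::::
::Z:Z
t=4: Z::Z:
:ZZ::
:::::
::Z:Z

0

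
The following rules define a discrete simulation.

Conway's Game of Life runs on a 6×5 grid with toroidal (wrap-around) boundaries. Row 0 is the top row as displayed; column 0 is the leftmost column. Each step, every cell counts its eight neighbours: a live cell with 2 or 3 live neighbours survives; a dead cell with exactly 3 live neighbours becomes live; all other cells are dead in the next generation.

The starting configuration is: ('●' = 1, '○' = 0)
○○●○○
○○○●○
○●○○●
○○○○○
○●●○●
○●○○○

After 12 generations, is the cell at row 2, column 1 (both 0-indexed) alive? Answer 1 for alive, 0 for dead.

t=0: ○○●○○
○○○●○
○●○○●
○○○○○
○●●○●
○●○○○
t=1: ○○●○○
○○●●○
○○○○○
○●●●○
●●●○○
●●○●○
t=2: ○○○○●
○○●●○
○●○○○
●○○●○
○○○○○
●○○●●
t=3: ●○●○○
○○●●○
○●○●●
○○○○○
●○○●○
●○○●●
t=4: ●○●○○
●○○○○
○○○●●
●○●●○
●○○●○
●○●●○
t=5: ●○●●○
●●○●○
●●●●○
●●●○○
●○○○○
●○●●○
t=6: ●○○○○
○○○○○
○○○●○
○○○●○
●○○●○
●○●●○
t=7: ○●○○●
○○○○○
○○○○○
○○●●○
○●○●○
●○●●○
t=8: ●●●●●
○○○○○
○○○○○
○○●●○
○●○○○
●○○●○
t=9: ●●●●○
●●●●●
○○○○○
○○●○○
○●○●●
○○○●○
t=10: ○○○○○
○○○○○
●○○○●
○○●●○
○○○●●
○○○○○
t=11: ○○○○○
○○○○○
○○○●●
●○●○○
○○●●●
○○○○○
t=12: ○○○○○
○○○○○
○○○●●
●●●○○
○●●●●
○○○●○

0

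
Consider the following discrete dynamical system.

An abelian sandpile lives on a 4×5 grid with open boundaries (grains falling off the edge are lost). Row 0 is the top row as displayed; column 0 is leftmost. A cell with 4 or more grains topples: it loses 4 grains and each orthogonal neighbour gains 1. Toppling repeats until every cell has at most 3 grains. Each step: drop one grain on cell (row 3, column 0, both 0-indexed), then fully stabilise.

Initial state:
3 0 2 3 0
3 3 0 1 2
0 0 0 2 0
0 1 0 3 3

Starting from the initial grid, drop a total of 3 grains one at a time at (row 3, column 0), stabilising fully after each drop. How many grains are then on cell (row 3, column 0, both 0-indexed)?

3

k=0  3 0 2 3 0
3 3 0 1 2
0 0 0 2 0
0 1 0 3 3
k=1  3 0 2 3 0
3 3 0 1 2
0 0 0 2 0
1 1 0 3 3
k=2  3 0 2 3 0
3 3 0 1 2
0 0 0 2 0
2 1 0 3 3
k=3  3 0 2 3 0
3 3 0 1 2
0 0 0 2 0
3 1 0 3 3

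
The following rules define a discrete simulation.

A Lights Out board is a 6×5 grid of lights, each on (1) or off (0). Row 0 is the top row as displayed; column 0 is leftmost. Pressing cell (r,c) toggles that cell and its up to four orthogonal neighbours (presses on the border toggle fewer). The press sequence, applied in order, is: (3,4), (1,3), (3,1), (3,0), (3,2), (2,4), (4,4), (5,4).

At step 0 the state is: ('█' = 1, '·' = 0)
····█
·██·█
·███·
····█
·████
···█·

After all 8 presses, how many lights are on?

9

k=0  ····█
·██·█
·███·
····█
·████
···█·
k=1  ····█
·██·█
·████
···█·
·███·
···█·
k=2  ···██
·█·█·
·██·█
···█·
·███·
···█·
k=3  ···██
·█·█·
··█·█
████·
··██·
···█·
k=4  ···██
·█·█·
█·█·█
··██·
█·██·
···█·
k=5  ···██
·█·█·
█···█
·█···
█··█·
···█·
k=6  ···██
·█·██
█··█·
·█··█
█··█·
···█·
k=7  ···██
·█·██
█··█·
·█···
█···█
···██
k=8  ···██
·█·██
█··█·
·█···
█····
·····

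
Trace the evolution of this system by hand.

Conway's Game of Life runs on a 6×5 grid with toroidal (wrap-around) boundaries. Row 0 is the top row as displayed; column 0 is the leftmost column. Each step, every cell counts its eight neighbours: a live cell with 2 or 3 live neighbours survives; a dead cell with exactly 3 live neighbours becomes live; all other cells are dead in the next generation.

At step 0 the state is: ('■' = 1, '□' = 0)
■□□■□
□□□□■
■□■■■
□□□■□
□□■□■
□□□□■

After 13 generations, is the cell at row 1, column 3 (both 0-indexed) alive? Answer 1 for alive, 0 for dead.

[0] ■□□■□
□□□□■
■□■■■
□□□■□
□□■□■
□□□□■
[1] ■□□■□
□■■□□
■□■□□
■■□□□
□□□□■
■□□□■
[2] ■□■■□
■□■■■
■□■□□
■■□□■
□■□□■
■□□■□
[3] ■□□□□
■□□□□
□□■□□
□□■■■
□■■■□
■□□■□
[4] ■■□□□
□■□□□
□■■□■
□□□□■
■■□□□
■□□■□
[5] ■■■□■
□□□□□
□■■■□
□□■■■
■■□□□
□□■□□
[6] ■■■■□
□□□□■
□■□□■
□□□□■
■■□□■
□□■■■
[7] ■■□□□
□□□□■
□□□■■
□■□■■
□■■□□
□□□□□
[8] ■□□□□
□□□■■
□□■□□
□■□□■
■■■■□
■□■□□
[9] ■■□■□
□□□■■
■□■□■
□□□□■
□□□■□
■□■■□
[10] ■■□□□
□□□□□
■□□□□
■□□□■
□□■■□
■□□■□
[11] ■■□□■
■■□□□
■□□□■
■■□■■
■■■■□
■□□■□
[12] □□■□□
□□□□□
□□■■□
□□□□□
□□□□□
□□□■□
[13] □□□□□
□□■■□
□□□□□
□□□□□
□□□□□
□□□□□

1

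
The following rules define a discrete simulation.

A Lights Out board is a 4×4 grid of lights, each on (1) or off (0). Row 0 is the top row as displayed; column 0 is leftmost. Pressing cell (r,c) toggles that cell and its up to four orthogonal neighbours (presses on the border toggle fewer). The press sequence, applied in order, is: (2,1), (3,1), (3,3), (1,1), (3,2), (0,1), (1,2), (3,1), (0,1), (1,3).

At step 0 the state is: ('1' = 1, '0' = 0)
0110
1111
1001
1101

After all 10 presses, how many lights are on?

t=0: 0110
1111
1001
1101
t=1: 0110
1011
0111
1001
t=2: 0110
1011
0011
0111
t=3: 0110
1011
0010
0100
t=4: 0010
0101
0110
0100
t=5: 0010
0101
0100
0011
t=6: 1100
0001
0100
0011
t=7: 1110
0110
0110
0011
t=8: 1110
0110
0010
1101
t=9: 0000
0010
0010
1101
t=10: 0001
0001
0011
1101

7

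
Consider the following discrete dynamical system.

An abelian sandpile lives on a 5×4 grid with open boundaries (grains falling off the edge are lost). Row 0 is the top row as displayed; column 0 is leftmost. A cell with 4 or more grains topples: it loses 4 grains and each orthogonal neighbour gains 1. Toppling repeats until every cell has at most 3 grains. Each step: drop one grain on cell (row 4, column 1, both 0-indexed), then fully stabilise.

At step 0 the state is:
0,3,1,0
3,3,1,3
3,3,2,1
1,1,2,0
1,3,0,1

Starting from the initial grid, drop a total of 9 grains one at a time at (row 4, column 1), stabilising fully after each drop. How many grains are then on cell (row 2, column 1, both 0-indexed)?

t=0: 0,3,1,0
3,3,1,3
3,3,2,1
1,1,2,0
1,3,0,1
t=1: 0,3,1,0
3,3,1,3
3,3,2,1
1,2,2,0
2,0,1,1
t=2: 0,3,1,0
3,3,1,3
3,3,2,1
1,2,2,0
2,1,1,1
t=3: 0,3,1,0
3,3,1,3
3,3,2,1
1,2,2,0
2,2,1,1
t=4: 0,3,1,0
3,3,1,3
3,3,2,1
1,2,2,0
2,3,1,1
t=5: 0,3,1,0
3,3,1,3
3,3,2,1
1,3,2,0
3,0,2,1
t=6: 0,3,1,0
3,3,1,3
3,3,2,1
1,3,2,0
3,1,2,1
t=7: 0,3,1,0
3,3,1,3
3,3,2,1
1,3,2,0
3,2,2,1
t=8: 0,3,1,0
3,3,1,3
3,3,2,1
1,3,2,0
3,3,2,1
t=9: 2,0,2,0
1,2,2,3
2,2,3,1
0,2,3,0
1,2,3,1

2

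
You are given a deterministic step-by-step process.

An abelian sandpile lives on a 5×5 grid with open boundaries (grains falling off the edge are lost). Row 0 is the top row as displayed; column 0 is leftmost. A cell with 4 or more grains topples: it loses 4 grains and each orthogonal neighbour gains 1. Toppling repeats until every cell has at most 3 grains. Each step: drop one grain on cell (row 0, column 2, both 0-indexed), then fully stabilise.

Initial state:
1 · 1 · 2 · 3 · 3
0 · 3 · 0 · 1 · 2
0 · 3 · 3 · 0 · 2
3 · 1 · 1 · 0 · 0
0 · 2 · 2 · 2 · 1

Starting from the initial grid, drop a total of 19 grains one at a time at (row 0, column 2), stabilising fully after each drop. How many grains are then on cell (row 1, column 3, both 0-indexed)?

0) 1 · 1 · 2 · 3 · 3
0 · 3 · 0 · 1 · 2
0 · 3 · 3 · 0 · 2
3 · 1 · 1 · 0 · 0
0 · 2 · 2 · 2 · 1
1) 1 · 1 · 3 · 3 · 3
0 · 3 · 0 · 1 · 2
0 · 3 · 3 · 0 · 2
3 · 1 · 1 · 0 · 0
0 · 2 · 2 · 2 · 1
2) 1 · 2 · 1 · 1 · 0
0 · 3 · 1 · 2 · 3
0 · 3 · 3 · 0 · 2
3 · 1 · 1 · 0 · 0
0 · 2 · 2 · 2 · 1
3) 1 · 2 · 2 · 1 · 0
0 · 3 · 1 · 2 · 3
0 · 3 · 3 · 0 · 2
3 · 1 · 1 · 0 · 0
0 · 2 · 2 · 2 · 1
4) 1 · 2 · 3 · 1 · 0
0 · 3 · 1 · 2 · 3
0 · 3 · 3 · 0 · 2
3 · 1 · 1 · 0 · 0
0 · 2 · 2 · 2 · 1
5) 1 · 3 · 0 · 2 · 0
0 · 3 · 2 · 2 · 3
0 · 3 · 3 · 0 · 2
3 · 1 · 1 · 0 · 0
0 · 2 · 2 · 2 · 1
6) 1 · 3 · 1 · 2 · 0
0 · 3 · 2 · 2 · 3
0 · 3 · 3 · 0 · 2
3 · 1 · 1 · 0 · 0
0 · 2 · 2 · 2 · 1
7) 1 · 3 · 2 · 2 · 0
0 · 3 · 2 · 2 · 3
0 · 3 · 3 · 0 · 2
3 · 1 · 1 · 0 · 0
0 · 2 · 2 · 2 · 1
8) 1 · 3 · 3 · 2 · 0
0 · 3 · 2 · 2 · 3
0 · 3 · 3 · 0 · 2
3 · 1 · 1 · 0 · 0
0 · 2 · 2 · 2 · 1
9) 2 · 1 · 2 · 3 · 0
1 · 2 · 1 · 3 · 3
1 · 1 · 1 · 1 · 2
3 · 2 · 2 · 0 · 0
0 · 2 · 2 · 2 · 1
10) 2 · 1 · 3 · 3 · 0
1 · 2 · 1 · 3 · 3
1 · 1 · 1 · 1 · 2
3 · 2 · 2 · 0 · 0
0 · 2 · 2 · 2 · 1
11) 2 · 2 · 1 · 1 · 2
1 · 2 · 3 · 1 · 0
1 · 1 · 1 · 2 · 3
3 · 2 · 2 · 0 · 0
0 · 2 · 2 · 2 · 1
12) 2 · 2 · 2 · 1 · 2
1 · 2 · 3 · 1 · 0
1 · 1 · 1 · 2 · 3
3 · 2 · 2 · 0 · 0
0 · 2 · 2 · 2 · 1
13) 2 · 2 · 3 · 1 · 2
1 · 2 · 3 · 1 · 0
1 · 1 · 1 · 2 · 3
3 · 2 · 2 · 0 · 0
0 · 2 · 2 · 2 · 1
14) 2 · 3 · 1 · 2 · 2
1 · 3 · 0 · 2 · 0
1 · 1 · 2 · 2 · 3
3 · 2 · 2 · 0 · 0
0 · 2 · 2 · 2 · 1
15) 2 · 3 · 2 · 2 · 2
1 · 3 · 0 · 2 · 0
1 · 1 · 2 · 2 · 3
3 · 2 · 2 · 0 · 0
0 · 2 · 2 · 2 · 1
16) 2 · 3 · 3 · 2 · 2
1 · 3 · 0 · 2 · 0
1 · 1 · 2 · 2 · 3
3 · 2 · 2 · 0 · 0
0 · 2 · 2 · 2 · 1
17) 3 · 1 · 1 · 3 · 2
2 · 0 · 2 · 2 · 0
1 · 2 · 2 · 2 · 3
3 · 2 · 2 · 0 · 0
0 · 2 · 2 · 2 · 1
18) 3 · 1 · 2 · 3 · 2
2 · 0 · 2 · 2 · 0
1 · 2 · 2 · 2 · 3
3 · 2 · 2 · 0 · 0
0 · 2 · 2 · 2 · 1
19) 3 · 1 · 3 · 3 · 2
2 · 0 · 2 · 2 · 0
1 · 2 · 2 · 2 · 3
3 · 2 · 2 · 0 · 0
0 · 2 · 2 · 2 · 1

2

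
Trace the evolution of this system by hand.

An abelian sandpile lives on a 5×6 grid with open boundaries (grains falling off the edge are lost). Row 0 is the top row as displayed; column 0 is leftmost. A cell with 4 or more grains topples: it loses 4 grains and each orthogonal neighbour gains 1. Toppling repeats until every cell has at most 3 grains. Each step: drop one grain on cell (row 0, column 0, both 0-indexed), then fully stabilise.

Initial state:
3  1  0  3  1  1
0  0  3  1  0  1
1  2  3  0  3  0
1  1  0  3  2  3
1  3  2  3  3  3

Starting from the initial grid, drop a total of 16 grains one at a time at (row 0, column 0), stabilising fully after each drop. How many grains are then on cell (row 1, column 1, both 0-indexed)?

2

0) 3  1  0  3  1  1
0  0  3  1  0  1
1  2  3  0  3  0
1  1  0  3  2  3
1  3  2  3  3  3
1) 0  2  0  3  1  1
1  0  3  1  0  1
1  2  3  0  3  0
1  1  0  3  2  3
1  3  2  3  3  3
2) 1  2  0  3  1  1
1  0  3  1  0  1
1  2  3  0  3  0
1  1  0  3  2  3
1  3  2  3  3  3
3) 2  2  0  3  1  1
1  0  3  1  0  1
1  2  3  0  3  0
1  1  0  3  2  3
1  3  2  3  3  3
4) 3  2  0  3  1  1
1  0  3  1  0  1
1  2  3  0  3  0
1  1  0  3  2  3
1  3  2  3  3  3
5) 0  3  0  3  1  1
2  0  3  1  0  1
1  2  3  0  3  0
1  1  0  3  2  3
1  3  2  3  3  3
6) 1  3  0  3  1  1
2  0  3  1  0  1
1  2  3  0  3  0
1  1  0  3  2  3
1  3  2  3  3  3
7) 2  3  0  3  1  1
2  0  3  1  0  1
1  2  3  0  3  0
1  1  0  3  2  3
1  3  2  3  3  3
8) 3  3  0  3  1  1
2  0  3  1  0  1
1  2  3  0  3  0
1  1  0  3  2  3
1  3  2  3  3  3
9) 1  0  1  3  1  1
3  1  3  1  0  1
1  2  3  0  3  0
1  1  0  3  2  3
1  3  2  3  3  3
10) 2  0  1  3  1  1
3  1  3  1  0  1
1  2  3  0  3  0
1  1  0  3  2  3
1  3  2  3  3  3
11) 3  0  1  3  1  1
3  1  3  1  0  1
1  2  3  0  3  0
1  1  0  3  2  3
1  3  2  3  3  3
12) 1  1  1  3  1  1
0  2  3  1  0  1
2  2  3  0  3  0
1  1  0  3  2  3
1  3  2  3  3  3
13) 2  1  1  3  1  1
0  2  3  1  0  1
2  2  3  0  3  0
1  1  0  3  2  3
1  3  2  3  3  3
14) 3  1  1  3  1  1
0  2  3  1  0  1
2  2  3  0  3  0
1  1  0  3  2  3
1  3  2  3  3  3
15) 0  2  1  3  1  1
1  2  3  1  0  1
2  2  3  0  3  0
1  1  0  3  2  3
1  3  2  3  3  3
16) 1  2  1  3  1  1
1  2  3  1  0  1
2  2  3  0  3  0
1  1  0  3  2  3
1  3  2  3  3  3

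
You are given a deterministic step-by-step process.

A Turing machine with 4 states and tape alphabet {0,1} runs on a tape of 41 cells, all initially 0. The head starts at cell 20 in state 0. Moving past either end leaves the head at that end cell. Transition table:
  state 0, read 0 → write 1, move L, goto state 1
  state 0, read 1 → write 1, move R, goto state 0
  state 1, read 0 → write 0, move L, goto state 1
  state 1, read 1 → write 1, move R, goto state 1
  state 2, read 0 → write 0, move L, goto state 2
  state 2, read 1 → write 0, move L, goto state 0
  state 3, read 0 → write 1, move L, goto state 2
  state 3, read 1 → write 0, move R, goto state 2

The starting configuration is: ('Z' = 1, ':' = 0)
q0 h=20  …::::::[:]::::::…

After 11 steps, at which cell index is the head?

t=0: q0 h=20  …::::::[:]::::::…
t=1: q1 h=19  …::::::[:]Z:::::…
t=2: q1 h=18  …::::::[:]:Z::::…
t=3: q1 h=17  …::::::[:]::Z:::…
t=4: q1 h=16  …::::::[:]:::Z::…
t=5: q1 h=15  …::::::[:]::::Z:…
t=6: q1 h=14  …::::::[:]:::::Z…
t=7: q1 h=13  …::::::[:]::::::…
t=8: q1 h=12  …::::::[:]::::::…
t=9: q1 h=11  …::::::[:]::::::…
t=10: q1 h=10  …::::::[:]::::::…
t=11: q1 h= 9  …::::::[:]::::::…

9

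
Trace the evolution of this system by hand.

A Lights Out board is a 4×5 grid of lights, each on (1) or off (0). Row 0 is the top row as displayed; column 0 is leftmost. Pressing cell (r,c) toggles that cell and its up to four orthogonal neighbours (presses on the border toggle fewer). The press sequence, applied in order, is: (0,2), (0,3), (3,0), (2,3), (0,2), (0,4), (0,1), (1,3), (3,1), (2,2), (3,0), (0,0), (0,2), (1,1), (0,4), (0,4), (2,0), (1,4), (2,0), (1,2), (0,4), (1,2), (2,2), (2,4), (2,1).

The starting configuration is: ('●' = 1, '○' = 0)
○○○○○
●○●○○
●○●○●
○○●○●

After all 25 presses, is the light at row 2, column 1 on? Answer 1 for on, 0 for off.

1

gen 0: ○○○○○
●○●○○
●○●○●
○○●○●
gen 1: ○●●●○
●○○○○
●○●○●
○○●○●
gen 2: ○●○○●
●○○●○
●○●○●
○○●○●
gen 3: ○●○○●
●○○●○
○○●○●
●●●○●
gen 4: ○●○○●
●○○○○
○○○●○
●●●●●
gen 5: ○○●●●
●○●○○
○○○●○
●●●●●
gen 6: ○○●○○
●○●○●
○○○●○
●●●●●
gen 7: ●●○○○
●●●○●
○○○●○
●●●●●
gen 8: ●●○●○
●●○●○
○○○○○
●●●●●
gen 9: ●●○●○
●●○●○
○●○○○
○○○●●
gen 10: ●●○●○
●●●●○
○○●●○
○○●●●
gen 11: ●●○●○
●●●●○
●○●●○
●●●●●
gen 12: ○○○●○
○●●●○
●○●●○
●●●●●
gen 13: ○●●○○
○●○●○
●○●●○
●●●●●
gen 14: ○○●○○
●○●●○
●●●●○
●●●●●
gen 15: ○○●●●
●○●●●
●●●●○
●●●●●
gen 16: ○○●○○
●○●●○
●●●●○
●●●●●
gen 17: ○○●○○
○○●●○
○○●●○
○●●●●
gen 18: ○○●○●
○○●○●
○○●●●
○●●●●
gen 19: ○○●○●
●○●○●
●●●●●
●●●●●
gen 20: ○○○○●
●●○●●
●●○●●
●●●●●
gen 21: ○○○●○
●●○●○
●●○●●
●●●●●
gen 22: ○○●●○
●○●○○
●●●●●
●●●●●
gen 23: ○○●●○
●○○○○
●○○○●
●●○●●
gen 24: ○○●●○
●○○○●
●○○●○
●●○●○
gen 25: ○○●●○
●●○○●
○●●●○
●○○●○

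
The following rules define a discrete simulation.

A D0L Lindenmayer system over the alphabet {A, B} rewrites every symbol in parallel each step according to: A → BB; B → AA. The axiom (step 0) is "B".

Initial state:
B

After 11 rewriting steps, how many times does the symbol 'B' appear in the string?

0

0) B
1) AA
2) BBBB
3) AAAAAAAA
4) BBBBBBBBBBBBBBBB
5) AAAAAAAAAAAAAAAAAAAAAAAAAAAAAAAA
6) BBBBBBBBBBBBBBBBBBBBBBBBBBBBBBBBBBBBBBBBBBBBBBBBBBBBBBBBBBBBBBBB
7) AAAAAAAAAAAAAAAAAAAAAAAAAAAAAAAAAAAAAAAAAAAAAAAAAAAAAAAAAA…AAAAAAAAAAAAAAAAAAAAAAAAAAAAAAAAAAAAAAAAAAAAAAAAAAAAAAAAAA  (len 128)
8) BBBBBBBBBBBBBBBBBBBBBBBBBBBBBBBBBBBBBBBBBBBBBBBBBBBBBBBBBB…BBBBBBBBBBBBBBBBBBBBBBBBBBBBBBBBBBBBBBBBBBBBBBBBBBBBBBBBBB  (len 256)
9) AAAAAAAAAAAAAAAAAAAAAAAAAAAAAAAAAAAAAAAAAAAAAAAAAAAAAAAAAA…AAAAAAAAAAAAAAAAAAAAAAAAAAAAAAAAAAAAAAAAAAAAAAAAAAAAAAAAAA  (len 512)
10) BBBBBBBBBBBBBBBBBBBBBBBBBBBBBBBBBBBBBBBBBBBBBBBBBBBBBBBBBB…BBBBBBBBBBBBBBBBBBBBBBBBBBBBBBBBBBBBBBBBBBBBBBBBBBBBBBBBBB  (len 1024)
11) AAAAAAAAAAAAAAAAAAAAAAAAAAAAAAAAAAAAAAAAAAAAAAAAAAAAAAAAAA…AAAAAAAAAAAAAAAAAAAAAAAAAAAAAAAAAAAAAAAAAAAAAAAAAAAAAAAAAA  (len 2048)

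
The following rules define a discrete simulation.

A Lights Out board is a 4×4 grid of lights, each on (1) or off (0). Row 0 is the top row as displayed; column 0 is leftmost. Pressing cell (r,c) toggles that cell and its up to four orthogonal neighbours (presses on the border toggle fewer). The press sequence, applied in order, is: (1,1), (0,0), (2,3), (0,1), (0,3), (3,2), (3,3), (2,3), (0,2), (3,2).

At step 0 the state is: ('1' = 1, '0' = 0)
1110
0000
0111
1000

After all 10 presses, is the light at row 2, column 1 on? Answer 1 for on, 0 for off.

0

0) 1110
0000
0111
1000
1) 1010
1110
0011
1000
2) 0110
0110
0011
1000
3) 0110
0111
0000
1001
4) 1000
0011
0000
1001
5) 1011
0010
0000
1001
6) 1011
0010
0010
1110
7) 1011
0010
0011
1101
8) 1011
0011
0000
1100
9) 1100
0001
0000
1100
10) 1100
0001
0010
1011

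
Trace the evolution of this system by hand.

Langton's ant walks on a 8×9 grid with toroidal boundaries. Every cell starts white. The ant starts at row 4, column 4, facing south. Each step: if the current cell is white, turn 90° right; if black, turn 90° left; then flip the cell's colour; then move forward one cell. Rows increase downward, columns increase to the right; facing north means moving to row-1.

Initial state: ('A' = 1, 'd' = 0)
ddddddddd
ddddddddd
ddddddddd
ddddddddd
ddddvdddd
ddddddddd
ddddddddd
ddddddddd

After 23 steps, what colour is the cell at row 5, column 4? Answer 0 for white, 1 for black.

[0] ddddddddd
ddddddddd
ddddddddd
ddddddddd
ddddvdddd
ddddddddd
ddddddddd
ddddddddd
[1] ddddddddd
ddddddddd
ddddddddd
ddddddddd
ddd<Adddd
ddddddddd
ddddddddd
ddddddddd
[2] ddddddddd
ddddddddd
ddddddddd
ddd^ddddd
dddAAdddd
ddddddddd
ddddddddd
ddddddddd
[3] ddddddddd
ddddddddd
ddddddddd
dddA>dddd
dddAAdddd
ddddddddd
ddddddddd
ddddddddd
[4] ddddddddd
ddddddddd
ddddddddd
dddAAdddd
dddAvdddd
ddddddddd
ddddddddd
ddddddddd
[5] ddddddddd
ddddddddd
ddddddddd
dddAAdddd
dddAd>ddd
ddddddddd
ddddddddd
ddddddddd
[6] ddddddddd
ddddddddd
ddddddddd
dddAAdddd
dddAdAddd
dddddvddd
ddddddddd
ddddddddd
[7] ddddddddd
ddddddddd
ddddddddd
dddAAdddd
dddAdAddd
dddd<Addd
ddddddddd
ddddddddd
[8] ddddddddd
ddddddddd
ddddddddd
dddAAdddd
dddA^Addd
ddddAAddd
ddddddddd
ddddddddd
[9] ddddddddd
ddddddddd
ddddddddd
dddAAdddd
dddAA>ddd
ddddAAddd
ddddddddd
ddddddddd
[10] ddddddddd
ddddddddd
ddddddddd
dddAA^ddd
dddAAdddd
ddddAAddd
ddddddddd
ddddddddd
[11] ddddddddd
ddddddddd
ddddddddd
dddAAA>dd
dddAAdddd
ddddAAddd
ddddddddd
ddddddddd
[12] ddddddddd
ddddddddd
ddddddddd
dddAAAAdd
dddAAdvdd
ddddAAddd
ddddddddd
ddddddddd
[13] ddddddddd
ddddddddd
ddddddddd
dddAAAAdd
dddAA<Add
ddddAAddd
ddddddddd
ddddddddd
[14] ddddddddd
ddddddddd
ddddddddd
dddAA^Add
dddAAAAdd
ddddAAddd
ddddddddd
ddddddddd
[15] ddddddddd
ddddddddd
ddddddddd
dddA<dAdd
dddAAAAdd
ddddAAddd
ddddddddd
ddddddddd
[16] ddddddddd
ddddddddd
ddddddddd
dddAddAdd
dddAvAAdd
ddddAAddd
ddddddddd
ddddddddd
[17] ddddddddd
ddddddddd
ddddddddd
dddAddAdd
dddAd>Add
ddddAAddd
ddddddddd
ddddddddd
[18] ddddddddd
ddddddddd
ddddddddd
dddAd^Add
dddAddAdd
ddddAAddd
ddddddddd
ddddddddd
[19] ddddddddd
ddddddddd
ddddddddd
dddAdA>dd
dddAddAdd
ddddAAddd
ddddddddd
ddddddddd
[20] ddddddddd
ddddddddd
dddddd^dd
dddAdAddd
dddAddAdd
ddddAAddd
ddddddddd
ddddddddd
[21] ddddddddd
ddddddddd
ddddddA>d
dddAdAddd
dddAddAdd
ddddAAddd
ddddddddd
ddddddddd
[22] ddddddddd
ddddddddd
ddddddAAd
dddAdAdvd
dddAddAdd
ddddAAddd
ddddddddd
ddddddddd
[23] ddddddddd
ddddddddd
ddddddAAd
dddAdA<Ad
dddAddAdd
ddddAAddd
ddddddddd
ddddddddd

1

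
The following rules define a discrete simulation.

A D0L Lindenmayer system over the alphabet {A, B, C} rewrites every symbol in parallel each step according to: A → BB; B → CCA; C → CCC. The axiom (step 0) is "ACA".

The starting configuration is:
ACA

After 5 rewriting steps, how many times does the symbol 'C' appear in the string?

k=0  ACA
k=1  BBCCCBB
k=2  CCACCACCCCCCCCCCCACCA
k=3  CCCCCCBBCCCCCCBBCCCCCCCCCCCCCCCCCCCCCCCCCCCCCCCCCBBCCCCCCBB
k=4  CCCCCCCCCCCCCCCCCCCCACCACCCCCCCCCCCCCCCCCCCCACCACCCCCCCCCC…CCCCCCCCCCCCCCCCCCCCCCCCCCCCCCACCACCCCCCCCCCCCCCCCCCCCACCA  (len 177)
k=5  CCCCCCCCCCCCCCCCCCCCCCCCCCCCCCCCCCCCCCCCCCCCCCCCCCCCCCCCCC…CCCCCCCCCCCCCCCCCCCCCCCCCCCCCCCCCCCCCCCCCCCCCCCCBBCCCCCCBB  (len 523)

507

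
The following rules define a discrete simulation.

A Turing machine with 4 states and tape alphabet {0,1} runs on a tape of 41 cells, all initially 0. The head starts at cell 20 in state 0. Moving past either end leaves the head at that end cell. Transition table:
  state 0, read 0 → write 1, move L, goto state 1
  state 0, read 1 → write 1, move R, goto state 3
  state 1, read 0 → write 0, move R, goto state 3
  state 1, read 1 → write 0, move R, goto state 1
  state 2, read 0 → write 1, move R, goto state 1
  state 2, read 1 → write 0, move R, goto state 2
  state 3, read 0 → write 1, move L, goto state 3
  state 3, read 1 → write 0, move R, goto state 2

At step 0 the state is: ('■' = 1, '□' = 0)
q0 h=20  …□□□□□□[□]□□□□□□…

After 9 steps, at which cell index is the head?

23

k=0  q0 h=20  …□□□□□□[□]□□□□□□…
k=1  q1 h=19  …□□□□□□[□]■□□□□□…
k=2  q3 h=20  …□□□□□□[■]□□□□□□…
k=3  q2 h=21  …□□□□□□[□]□□□□□□…
k=4  q1 h=22  …□□□□□■[□]□□□□□□…
k=5  q3 h=23  …□□□□■□[□]□□□□□□…
k=6  q3 h=22  …□□□□□■[□]■□□□□□…
k=7  q3 h=21  …□□□□□□[■]■■□□□□…
k=8  q2 h=22  …□□□□□□[■]■□□□□□…
k=9  q2 h=23  …□□□□□□[■]□□□□□□…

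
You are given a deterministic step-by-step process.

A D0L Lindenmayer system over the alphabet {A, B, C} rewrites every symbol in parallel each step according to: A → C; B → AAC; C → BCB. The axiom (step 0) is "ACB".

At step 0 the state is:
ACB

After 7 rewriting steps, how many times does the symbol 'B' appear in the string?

518

[0] ACB
[1] CBCBAAC
[2] BCBAACBCBAACCCBCB
[3] AACBCBAACCCBCBAACBCBAACCCBCBBCBBCBAACBCBAAC
[4] CCBCBAACBCBAACCCBCBBCBBCBAACBCBAACCCBCBAACBCBAACCCBCBBCBBCBAACBCBAACAACBCBAACAACBCBAACCCBCBAACBCBAACCCBCB
[5] BCBBCBAACBCBAACCCBCBAACBCBAACCCBCBBCBBCBAACBCBAACAACBCBAAC…BAACCCBCBBCBBCBAACBCBAACCCBCBAACBCBAACCCBCBBCBBCBAACBCBAAC  (len 259)
[6] AACBCBAACAACBCBAACCCBCBAACBCBAACCCBCBBCBBCBAACBCBAACCCBCBA…CCCBCBBCBBCBAACBCBAACAACBCBAACAACBCBAACCCBCBAACBCBAACCCBCB  (len 641)
[7] CCBCBAACBCBAACCCBCBCCBCBAACBCBAACCCBCBBCBBCBAACBCBAACCCBCB…BAACCCBCBBCBBCBAACBCBAACCCBCBAACBCBAACCCBCBBCBBCBAACBCBAAC  (len 1579)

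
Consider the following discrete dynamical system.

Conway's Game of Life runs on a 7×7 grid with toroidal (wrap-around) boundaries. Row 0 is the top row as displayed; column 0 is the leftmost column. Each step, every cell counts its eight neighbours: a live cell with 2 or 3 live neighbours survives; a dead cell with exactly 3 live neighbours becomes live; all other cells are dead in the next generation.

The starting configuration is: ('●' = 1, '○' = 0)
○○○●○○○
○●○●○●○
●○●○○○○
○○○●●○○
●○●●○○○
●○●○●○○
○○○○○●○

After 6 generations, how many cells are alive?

step 0: ○○○●○○○
○●○●○●○
●○●○○○○
○○○●●○○
●○●●○○○
●○●○●○○
○○○○○●○
step 1: ○○●○○○○
○●○●●○○
○●●○○○○
○○○○●○○
○○●○○○○
○○●○●○●
○○○●●○○
step 2: ○○●○○○○
○●○●○○○
○●●○●○○
○●●●○○○
○○○○○●○
○○●○●●○
○○●○●●○
step 3: ○●●○●○○
○●○●○○○
●○○○●○○
○●○●●○○
○●○○○●○
○○○○○○●
○●●○●●○
step 4: ●○○○●●○
●●○●●○○
●●○○●○○
●●●●●●○
●○●○●●○
●●●○●○●
●●●○●●○
step 5: ○○○○○○○
○○●●○○○
○○○○○○○
○○○○○○○
○○○○○○○
○○○○○○○
○○●○○○○
step 6: ○○●●○○○
○○○○○○○
○○○○○○○
○○○○○○○
○○○○○○○
○○○○○○○
○○○○○○○

2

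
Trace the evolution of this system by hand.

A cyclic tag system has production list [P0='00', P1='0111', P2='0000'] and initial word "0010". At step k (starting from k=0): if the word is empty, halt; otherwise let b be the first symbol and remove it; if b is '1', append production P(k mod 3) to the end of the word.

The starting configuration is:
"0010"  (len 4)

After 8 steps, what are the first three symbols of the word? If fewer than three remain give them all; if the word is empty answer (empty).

(empty)

gen 0: "0010"  (len 4)
gen 1: "010"  (len 3)
gen 2: "10"  (len 2)
gen 3: "00000"  (len 5)
gen 4: "0000"  (len 4)
gen 5: "000"  (len 3)
gen 6: "00"  (len 2)
gen 7: "0"  (len 1)
gen 8: (halted — word empty)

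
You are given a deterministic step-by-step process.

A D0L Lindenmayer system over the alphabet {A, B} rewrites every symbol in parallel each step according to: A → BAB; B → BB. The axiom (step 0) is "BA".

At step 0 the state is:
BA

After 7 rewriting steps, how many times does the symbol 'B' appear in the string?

382

[0] BA
[1] BBBAB
[2] BBBBBBBABBB
[3] BBBBBBBBBBBBBBBABBBBBBB
[4] BBBBBBBBBBBBBBBBBBBBBBBBBBBBBBBABBBBBBBBBBBBBBB
[5] BBBBBBBBBBBBBBBBBBBBBBBBBBBBBBBBBBBBBBBBBBBBBBBBBBBBBBBBBBBBBBBABBBBBBBBBBBBBBBBBBBBBBBBBBBBBBB
[6] BBBBBBBBBBBBBBBBBBBBBBBBBBBBBBBBBBBBBBBBBBBBBBBBBBBBBBBBBB…BBBBBBBBBBBBBBBBBBBBBBBBBBBBBBBBBBBBBBBBBBBBBBBBBBBBBBBBBB  (len 191)
[7] BBBBBBBBBBBBBBBBBBBBBBBBBBBBBBBBBBBBBBBBBBBBBBBBBBBBBBBBBB…BBBBBBBBBBBBBBBBBBBBBBBBBBBBBBBBBBBBBBBBBBBBBBBBBBBBBBBBBB  (len 383)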